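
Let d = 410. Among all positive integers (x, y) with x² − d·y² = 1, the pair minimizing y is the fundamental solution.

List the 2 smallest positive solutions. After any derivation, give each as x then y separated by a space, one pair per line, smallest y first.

81 4
13121 648

[20; 4,40] for √410; ℓ=2 ⇒ convergent index 1
a_0=20:  p_0=20·1+0=20,  q_0=20·0+1=1
a_1=4:  p_1=4·20+1=81,  q_1=4·1+0=4
→ (81, 4).  Check: 81²=6561, 410·4²=6560, difference 1.
n=2: (81,4)∘(81,4) = (81·81+410·4·4, 81·4+4·81) = (13121,648)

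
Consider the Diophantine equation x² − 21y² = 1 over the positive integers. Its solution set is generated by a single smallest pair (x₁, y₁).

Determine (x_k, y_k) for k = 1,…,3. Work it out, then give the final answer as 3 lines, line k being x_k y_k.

d=21: √d = [4; 1,1,2,1,1,8] (ℓ=6, even), read p_5/q_5
k=0  a_k=4  p_k/q_k = 4/1
k=1  a_k=1  p_k/q_k = 5/1
…
k=3  a_k=2  p_k/q_k = 23/5
k=4  a_k=1  p_k/q_k = 32/7
k=5  a_k=1  p_k/q_k = 55/12
→ (55, 12).  Check: 55²=3025, 21·12²=3024, difference 1.
(55+12√21)^2 = 6049 + 1320√21
(55+12√21)^3 = 665335 + 145188√21

55 12
6049 1320
665335 145188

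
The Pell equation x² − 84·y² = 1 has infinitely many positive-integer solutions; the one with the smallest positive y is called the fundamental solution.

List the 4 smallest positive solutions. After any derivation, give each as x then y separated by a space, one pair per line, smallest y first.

d=84: √d = [9; 6,18] (ℓ=2, even), read p_1/q_1
k=0  a_k=9  p_k/q_k = 9/1
k=1  a_k=6  p_k/q_k = 55/6
→ (55, 6).  Check: 55²=3025, 84·6²=3024, difference 1.
k=2:  x_2 = 55·55+84·6·6 = 6049,  y_2 = 55·6+6·55 = 660
k=3:  x_3 = 55·6049+84·6·660 = 665335,  y_3 = 55·660+6·6049 = 72594
k=4:  x_4 = 55·665335+84·6·72594 = 73180801,  y_4 = 55·72594+6·665335 = 7984680

55 6
6049 660
665335 72594
73180801 7984680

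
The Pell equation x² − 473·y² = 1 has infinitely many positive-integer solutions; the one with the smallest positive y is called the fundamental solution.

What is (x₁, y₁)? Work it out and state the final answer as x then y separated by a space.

87 4

√473 → a₀=21, period (1,2,1,42); ℓ=4 even so k=3
i=0: a=21 ⇒ p=21, q=1
…
i=2: a=2 ⇒ p=65, q=3
i=3: a=1 ⇒ p=87, q=4
(x₁, y₁) = (87, 4);  87² − 473·4² = 1 ✓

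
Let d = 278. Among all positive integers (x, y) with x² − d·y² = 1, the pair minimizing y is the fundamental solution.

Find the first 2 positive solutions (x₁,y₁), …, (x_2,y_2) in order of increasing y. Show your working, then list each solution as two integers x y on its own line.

[16; 1,2,16,2,1,32] for √278; ℓ=6 ⇒ convergent index 5
k=0  a_k=16  p_k/q_k = 16/1
…
k=3  a_k=16  p_k/q_k = 817/49
k=4  a_k=2  p_k/q_k = 1684/101
k=5  a_k=1  p_k/q_k = 2501/150
(x₁, y₁) = (2501, 150);  2501² − 278·150² = 1 ✓
(x_2, y_2) = (2501·2501 + 278·150·150, 2501·150 + 150·2501) = (12510001, 750300)

2501 150
12510001 750300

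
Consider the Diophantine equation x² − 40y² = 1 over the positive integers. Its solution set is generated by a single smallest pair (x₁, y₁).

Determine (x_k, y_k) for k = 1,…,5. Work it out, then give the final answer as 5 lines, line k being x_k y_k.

19 3
721 114
27379 4329
1039681 164388
39480499 6242415

√40 = [6; 3,12, …], period ℓ=2 (even) → k=1
k=0  a_k=6  p_k/q_k = 6/1
k=1  a_k=3  p_k/q_k = 19/3
fundamental: x₁=19, y₁=3  (since 361 − 40·9 = 1)
(x_2, y_2) = (19·19 + 40·3·3, 19·3 + 3·19) = (721, 114)
(x_3, y_3) = (19·721 + 40·3·114, 19·114 + 3·721) = (27379, 4329)
(x_4, y_4) = (19·27379 + 40·3·4329, 19·4329 + 3·27379) = (1039681, 164388)
(x_5, y_5) = (19·1039681 + 40·3·164388, 19·164388 + 3·1039681) = (39480499, 6242415)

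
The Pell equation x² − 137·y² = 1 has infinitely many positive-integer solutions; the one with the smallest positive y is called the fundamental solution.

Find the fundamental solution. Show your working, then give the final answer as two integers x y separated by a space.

[11; 1,2,2,1,1,2,2,1,22] for √137; ℓ=9 ⇒ convergent index 17
k=0  a_k=11  p_k/q_k = 11/1
k=1  a_k=1  p_k/q_k = 12/1
k=2  a_k=2  p_k/q_k = 35/3
k=3  a_k=2  p_k/q_k = 82/7
…
k=11  a_k=2  p_k/q_k = 122279/10447
k=12  a_k=2  p_k/q_k = 285899/24426
k=13  a_k=1  p_k/q_k = 408178/34873
k=14  a_k=1  p_k/q_k = 694077/59299
…
k=16  a_k=2  p_k/q_k = 4286741/366241
k=17  a_k=1  p_k/q_k = 6083073/519712
fundamental: x₁=6083073, y₁=519712  (since 37003777123329 − 137·270100562944 = 1)

6083073 519712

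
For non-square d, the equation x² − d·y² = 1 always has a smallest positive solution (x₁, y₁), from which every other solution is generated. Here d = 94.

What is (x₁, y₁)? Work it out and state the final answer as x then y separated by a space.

[9; 1,2,3,1,1,…,2,1,18] for √94; ℓ=16 ⇒ convergent index 15
i=0: a=9 ⇒ p=9, q=1
i=1: a=1 ⇒ p=10, q=1
i=2: a=2 ⇒ p=29, q=3
i=3: a=3 ⇒ p=97, q=10
i=4: a=1 ⇒ p=126, q=13
…
i=6: a=5 ⇒ p=1241, q=128
…
i=8: a=8 ⇒ p=12953, q=1336
i=9: a=1 ⇒ p=14417, q=1487
i=10: a=5 ⇒ p=85038, q=8771
i=11: a=1 ⇒ p=99455, q=10258
…
i=13: a=3 ⇒ p=652934, q=67345
i=14: a=2 ⇒ p=1490361, q=153719
i=15: a=1 ⇒ p=2143295, q=221064
→ (2143295, 221064).  Check: 2143295²=4593713457025, 94·221064²=4593713457024, difference 1.

2143295 221064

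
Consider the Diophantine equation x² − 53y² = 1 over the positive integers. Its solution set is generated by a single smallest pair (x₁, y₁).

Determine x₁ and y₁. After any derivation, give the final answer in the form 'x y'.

66249 9100

√53 → a₀=7, period (3,1,1,3,14); ℓ=5 odd so k=9
step 0: (7, 1)  from 7·(1,0) + (0,1)
…
step 6: (7979, 1096)  from 3·(2599,357) + (182,25)
…
step 8: (18557, 2549)  from 1·(10578,1453) + (7979,1096)
step 9: (66249, 9100)  from 3·(18557,2549) + (10578,1453)
(x₁, y₁) = (66249, 9100);  66249² − 53·9100² = 1 ✓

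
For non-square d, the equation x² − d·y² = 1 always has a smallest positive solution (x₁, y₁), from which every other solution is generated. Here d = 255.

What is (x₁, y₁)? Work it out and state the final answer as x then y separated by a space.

16 1

√255 = [15; 1,30, …], period ℓ=2 (even) → k=1
step 0: (15, 1)  from 15·(1,0) + (0,1)
step 1: (16, 1)  from 1·(15,1) + (1,0)
(x₁, y₁) = (16, 1);  16² − 255·1² = 1 ✓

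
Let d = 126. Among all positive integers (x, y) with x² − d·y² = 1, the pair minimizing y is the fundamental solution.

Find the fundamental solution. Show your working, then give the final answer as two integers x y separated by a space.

449 40

d=126: √d = [11; 4,2,4,22] (ℓ=4, even), read p_3/q_3
k=0  a_k=11  p_k/q_k = 11/1
…
k=2  a_k=2  p_k/q_k = 101/9
k=3  a_k=4  p_k/q_k = 449/40
fundamental: x₁=449, y₁=40  (since 201601 − 126·1600 = 1)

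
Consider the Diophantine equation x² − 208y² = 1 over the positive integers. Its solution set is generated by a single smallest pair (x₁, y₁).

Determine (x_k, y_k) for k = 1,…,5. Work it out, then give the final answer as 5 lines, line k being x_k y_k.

[14; 2,2,1,2,2,28] for √208; ℓ=6 ⇒ convergent index 5
a_0=14:  p_0=14·1+0=14,  q_0=14·0+1=1
a_1=2:  p_1=2·14+1=29,  q_1=2·1+0=2
a_2=2:  p_2=2·29+14=72,  q_2=2·2+1=5
a_3=1:  p_3=1·72+29=101,  q_3=1·5+2=7
a_4=2:  p_4=2·101+72=274,  q_4=2·7+5=19
a_5=2:  p_5=2·274+101=649,  q_5=2·19+7=45
(x₁, y₁) = (649, 45);  649² − 208·45² = 1 ✓
(649+45√208)^2 = 842401 + 58410√208
(649+45√208)^3 = 1093435849 + 75816135√208
(649+45√208)^4 = 1419278889601 + 98409284820√208
(649+45√208)^5 = 1842222905266249 + 127735175880225√208

649 45
842401 58410
1093435849 75816135
1419278889601 98409284820
1842222905266249 127735175880225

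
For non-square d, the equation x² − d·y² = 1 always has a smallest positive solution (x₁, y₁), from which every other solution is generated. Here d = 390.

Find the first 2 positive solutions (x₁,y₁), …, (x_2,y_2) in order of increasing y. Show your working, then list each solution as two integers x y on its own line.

79 4
12481 632

[19; 1,2,1,38] for √390; ℓ=4 ⇒ convergent index 3
k=0  a_k=19  p_k/q_k = 19/1
k=1  a_k=1  p_k/q_k = 20/1
k=2  a_k=2  p_k/q_k = 59/3
k=3  a_k=1  p_k/q_k = 79/4
(x₁, y₁) = (79, 4);  79² − 390·4² = 1 ✓
(79+4√390)^2 = 12481 + 632√390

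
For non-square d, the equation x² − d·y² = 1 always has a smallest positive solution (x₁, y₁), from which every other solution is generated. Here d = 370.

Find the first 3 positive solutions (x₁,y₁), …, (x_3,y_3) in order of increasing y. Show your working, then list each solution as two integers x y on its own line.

[19; 4,4,38] for √370; ℓ=3 ⇒ convergent index 5
a_0=19:  p_0=19·1+0=19,  q_0=19·0+1=1
a_1=4:  p_1=4·19+1=77,  q_1=4·1+0=4
a_2=4:  p_2=4·77+19=327,  q_2=4·4+1=17
…
a_4=4:  p_4=4·12503+327=50339,  q_4=4·650+17=2617
a_5=4:  p_5=4·50339+12503=213859,  q_5=4·2617+650=11118
(x₁, y₁) = (213859, 11118);  213859² − 370·11118² = 1 ✓
(x_2, y_2) = (213859·213859 + 370·11118·11118, 213859·11118 + 11118·213859) = (91471343761, 4755368724)
(x_3, y_3) = (213859·91471343761 + 370·11118·4755368724, 213859·4755368724 + 11118·91471343761) = (39123940210553539, 2033956799880714)

213859 11118
91471343761 4755368724
39123940210553539 2033956799880714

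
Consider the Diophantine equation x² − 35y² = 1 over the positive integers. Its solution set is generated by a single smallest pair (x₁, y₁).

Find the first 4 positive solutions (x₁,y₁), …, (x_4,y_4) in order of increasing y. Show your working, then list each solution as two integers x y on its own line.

6 1
71 12
846 143
10081 1704

d=35: √d = [5; 1,10] (ℓ=2, even), read p_1/q_1
step 0: (5, 1)  from 5·(1,0) + (0,1)
step 1: (6, 1)  from 1·(5,1) + (1,0)
→ (6, 1).  Check: 6²=36, 35·1²=35, difference 1.
(6+1√35)^2 = 71 + 12√35
(6+1√35)^3 = 846 + 143√35
(6+1√35)^4 = 10081 + 1704√35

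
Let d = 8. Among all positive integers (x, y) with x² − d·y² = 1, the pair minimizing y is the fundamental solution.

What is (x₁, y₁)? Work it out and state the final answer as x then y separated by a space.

d=8: √d = [2; 1,4] (ℓ=2, even), read p_1/q_1
a_0=2:  p_0=2·1+0=2,  q_0=2·0+1=1
a_1=1:  p_1=1·2+1=3,  q_1=1·1+0=1
(x₁, y₁) = (3, 1);  3² − 8·1² = 1 ✓

3 1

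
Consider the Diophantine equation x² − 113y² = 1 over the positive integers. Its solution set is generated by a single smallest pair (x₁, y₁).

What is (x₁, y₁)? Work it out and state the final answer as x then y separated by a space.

√113 → a₀=10, period (1,1,1,2,2,1,1,1,20); ℓ=9 odd so k=17
step 0: (10, 1)  from 10·(1,0) + (0,1)
step 1: (11, 1)  from 1·(10,1) + (1,0)
step 2: (21, 2)  from 1·(11,1) + (10,1)
…
step 4: (85, 8)  from 2·(32,3) + (21,2)
step 5: (202, 19)  from 2·(85,8) + (32,3)
step 6: (287, 27)  from 1·(202,19) + (85,8)
step 7: (489, 46)  from 1·(287,27) + (202,19)
step 8: (776, 73)  from 1·(489,46) + (287,27)
step 9: (16009, 1506)  from 20·(776,73) + (489,46)
step 10: (16785, 1579)  from 1·(16009,1506) + (776,73)
step 11: (32794, 3085)  from 1·(16785,1579) + (16009,1506)
step 12: (49579, 4664)  from 1·(32794,3085) + (16785,1579)
…
step 15: (445435, 41903)  from 1·(313483,29490) + (131952,12413)
step 16: (758918, 71393)  from 1·(445435,41903) + (313483,29490)
step 17: (1204353, 113296)  from 1·(758918,71393) + (445435,41903)
fundamental: x₁=1204353, y₁=113296  (since 1450466148609 − 113·12835983616 = 1)

1204353 113296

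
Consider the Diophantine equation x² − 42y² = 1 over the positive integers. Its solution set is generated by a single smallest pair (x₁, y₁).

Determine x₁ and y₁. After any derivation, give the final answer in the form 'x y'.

[6; 2,12] for √42; ℓ=2 ⇒ convergent index 1
a_0=6:  p_0=6·1+0=6,  q_0=6·0+1=1
a_1=2:  p_1=2·6+1=13,  q_1=2·1+0=2
(x₁, y₁) = (13, 2);  13² − 42·2² = 1 ✓

13 2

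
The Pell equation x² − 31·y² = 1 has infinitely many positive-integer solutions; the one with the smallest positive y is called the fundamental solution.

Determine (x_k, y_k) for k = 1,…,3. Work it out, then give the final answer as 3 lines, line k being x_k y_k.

1520 273
4620799 829920
14047227440 2522956527

√31 → a₀=5, period (1,1,3,5,3,1,1,10); ℓ=8 even so k=7
i=0: a=5 ⇒ p=5, q=1
i=1: a=1 ⇒ p=6, q=1
…
i=3: a=3 ⇒ p=39, q=7
i=4: a=5 ⇒ p=206, q=37
…
i=6: a=1 ⇒ p=863, q=155
i=7: a=1 ⇒ p=1520, q=273
(x₁, y₁) = (1520, 273);  1520² − 31·273² = 1 ✓
n=2: (1520,273)∘(1520,273) = (1520·1520+31·273·273, 1520·273+273·1520) = (4620799,829920)
n=3: (4620799,829920)∘(1520,273) = (1520·4620799+31·273·829920, 1520·829920+273·4620799) = (14047227440,2522956527)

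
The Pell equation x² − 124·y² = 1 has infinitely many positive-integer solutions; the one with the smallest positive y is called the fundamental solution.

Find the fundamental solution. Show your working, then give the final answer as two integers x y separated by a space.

d=124: √d = [11; 7,2,1,1,1,…,2,7,22] (ℓ=16, even), read p_15/q_15
a_0=11:  p_0=11·1+0=11,  q_0=11·0+1=1
a_1=7:  p_1=7·11+1=78,  q_1=7·1+0=7
a_2=2:  p_2=2·78+11=167,  q_2=2·7+1=15
…
a_4=1:  p_4=1·245+167=412,  q_4=1·22+15=37
a_5=1:  p_5=1·412+245=657,  q_5=1·37+22=59
a_6=3:  p_6=3·657+412=2383,  q_6=3·59+37=214
a_7=1:  p_7=1·2383+657=3040,  q_7=1·214+59=273
a_8=4:  p_8=4·3040+2383=14543,  q_8=4·273+214=1306
…
a_10=3:  p_10=3·17583+14543=67292,  q_10=3·1579+1306=6043
a_11=1:  p_11=1·67292+17583=84875,  q_11=1·6043+1579=7622
…
a_13=1:  p_13=1·152167+84875=237042,  q_13=1·13665+7622=21287
a_14=2:  p_14=2·237042+152167=626251,  q_14=2·21287+13665=56239
a_15=7:  p_15=7·626251+237042=4620799,  q_15=7·56239+21287=414960
fundamental: x₁=4620799, y₁=414960  (since 21351783398401 − 124·172191801600 = 1)

4620799 414960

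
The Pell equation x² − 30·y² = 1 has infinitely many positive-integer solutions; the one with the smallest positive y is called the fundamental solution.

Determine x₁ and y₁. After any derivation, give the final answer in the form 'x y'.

[5; 2,10] for √30; ℓ=2 ⇒ convergent index 1
i=0: a=5 ⇒ p=5, q=1
i=1: a=2 ⇒ p=11, q=2
→ (11, 2).  Check: 11²=121, 30·2²=120, difference 1.

11 2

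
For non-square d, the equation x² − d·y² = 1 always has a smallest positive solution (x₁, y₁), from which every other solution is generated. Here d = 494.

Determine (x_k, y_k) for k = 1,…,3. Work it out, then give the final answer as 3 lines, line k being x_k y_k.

√494 = [22; 4,2,2,1,2,1,2,2,4,44, …], period ℓ=10 (even) → k=9
step 0: (22, 1)  from 22·(1,0) + (0,1)
step 1: (89, 4)  from 4·(22,1) + (1,0)
step 2: (200, 9)  from 2·(89,4) + (22,1)
step 3: (489, 22)  from 2·(200,9) + (89,4)
step 4: (689, 31)  from 1·(489,22) + (200,9)
step 5: (1867, 84)  from 2·(689,31) + (489,22)
…
step 8: (16514, 743)  from 2·(6979,314) + (2556,115)
step 9: (73035, 3286)  from 4·(16514,743) + (6979,314)
fundamental: x₁=73035, y₁=3286  (since 5334111225 − 494·10797796 = 1)
(73035+3286√494)^2 = 10668222449 + 479986020√494
(73035+3286√494)^3 = 1558307253052395 + 70111557938114√494

73035 3286
10668222449 479986020
1558307253052395 70111557938114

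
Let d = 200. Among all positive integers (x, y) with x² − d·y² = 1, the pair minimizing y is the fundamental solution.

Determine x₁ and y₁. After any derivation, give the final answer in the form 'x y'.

99 7

d=200: √d = [14; 7,28] (ℓ=2, even), read p_1/q_1
a_0=14:  p_0=14·1+0=14,  q_0=14·0+1=1
a_1=7:  p_1=7·14+1=99,  q_1=7·1+0=7
(x₁, y₁) = (99, 7);  99² − 200·7² = 1 ✓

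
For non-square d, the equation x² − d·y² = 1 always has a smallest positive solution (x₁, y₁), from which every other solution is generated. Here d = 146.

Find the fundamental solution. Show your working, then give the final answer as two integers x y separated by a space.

d=146: √d = [12; 12,24] (ℓ=2, even), read p_1/q_1
step 0: (12, 1)  from 12·(1,0) + (0,1)
step 1: (145, 12)  from 12·(12,1) + (1,0)
→ (145, 12).  Check: 145²=21025, 146·12²=21024, difference 1.

145 12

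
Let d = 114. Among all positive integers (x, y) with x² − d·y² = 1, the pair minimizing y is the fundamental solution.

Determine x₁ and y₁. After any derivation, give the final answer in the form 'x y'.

1025 96

[10; 1,2,10,2,1,20] for √114; ℓ=6 ⇒ convergent index 5
step 0: (10, 1)  from 10·(1,0) + (0,1)
step 1: (11, 1)  from 1·(10,1) + (1,0)
…
step 4: (694, 65)  from 2·(331,31) + (32,3)
step 5: (1025, 96)  from 1·(694,65) + (331,31)
(x₁, y₁) = (1025, 96);  1025² − 114·96² = 1 ✓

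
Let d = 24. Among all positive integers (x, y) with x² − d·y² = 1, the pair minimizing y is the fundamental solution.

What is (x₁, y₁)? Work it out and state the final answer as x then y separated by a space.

d=24: √d = [4; 1,8] (ℓ=2, even), read p_1/q_1
step 0: (4, 1)  from 4·(1,0) + (0,1)
step 1: (5, 1)  from 1·(4,1) + (1,0)
(x₁, y₁) = (5, 1);  5² − 24·1² = 1 ✓

5 1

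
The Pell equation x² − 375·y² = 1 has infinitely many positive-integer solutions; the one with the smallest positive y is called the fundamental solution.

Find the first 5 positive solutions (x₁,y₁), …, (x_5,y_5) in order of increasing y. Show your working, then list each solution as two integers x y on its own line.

15124 781
457470751 23623688
13837575261124 714569313843
418558976041008001 21614292581499376
12660571893450834753124 653789121290623811405

[19; 2,1,2,1,5,1,2,1,2,38] for √375; ℓ=10 ⇒ convergent index 9
a_0=19:  p_0=19·1+0=19,  q_0=19·0+1=1
…
a_3=2:  p_3=2·58+39=155,  q_3=2·3+2=8
…
a_5=5:  p_5=5·213+155=1220,  q_5=5·11+8=63
…
a_8=1:  p_8=1·4086+1433=5519,  q_8=1·211+74=285
a_9=2:  p_9=2·5519+4086=15124,  q_9=2·285+211=781
fundamental: x₁=15124, y₁=781  (since 228735376 − 375·609961 = 1)
n=2: (15124,781)∘(15124,781) = (15124·15124+375·781·781, 15124·781+781·15124) = (457470751,23623688)
n=3: (457470751,23623688)∘(15124,781) = (15124·457470751+375·781·23623688, 15124·23623688+781·457470751) = (13837575261124,714569313843)
n=4: (13837575261124,714569313843)∘(15124,781) = (15124·13837575261124+375·781·714569313843, 15124·714569313843+781·13837575261124) = (418558976041008001,21614292581499376)
n=5: (418558976041008001,21614292581499376)∘(15124,781) = (15124·418558976041008001+375·781·21614292581499376, 15124·21614292581499376+781·418558976041008001) = (12660571893450834753124,653789121290623811405)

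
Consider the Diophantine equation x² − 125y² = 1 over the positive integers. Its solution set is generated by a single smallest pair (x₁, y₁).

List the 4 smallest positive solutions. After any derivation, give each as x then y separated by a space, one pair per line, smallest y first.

930249 83204
1730726404001 154800875592
3220013013190122249 288006719437081612
5990827771012465337616001 535835925499096664087184

√125 → a₀=11, period (5,1,1,5,22); ℓ=5 odd so k=9
a_0=11:  p_0=11·1+0=11,  q_0=11·0+1=1
a_1=5:  p_1=5·11+1=56,  q_1=5·1+0=5
a_2=1:  p_2=1·56+11=67,  q_2=1·5+1=6
a_3=1:  p_3=1·67+56=123,  q_3=1·6+5=11
a_4=5:  p_4=5·123+67=682,  q_4=5·11+6=61
a_5=22:  p_5=22·682+123=15127,  q_5=22·61+11=1353
a_6=5:  p_6=5·15127+682=76317,  q_6=5·1353+61=6826
…
a_8=1:  p_8=1·91444+76317=167761,  q_8=1·8179+6826=15005
a_9=5:  p_9=5·167761+91444=930249,  q_9=5·15005+8179=83204
fundamental: x₁=930249, y₁=83204  (since 865363202001 − 125·6922905616 = 1)
n=2: (930249,83204)∘(930249,83204) = (930249·930249+125·83204·83204, 930249·83204+83204·930249) = (1730726404001,154800875592)
n=3: (1730726404001,154800875592)∘(930249,83204) = (930249·1730726404001+125·83204·154800875592, 930249·154800875592+83204·1730726404001) = (3220013013190122249,288006719437081612)
n=4: (3220013013190122249,288006719437081612)∘(930249,83204) = (930249·3220013013190122249+125·83204·288006719437081612, 930249·288006719437081612+83204·3220013013190122249) = (5990827771012465337616001,535835925499096664087184)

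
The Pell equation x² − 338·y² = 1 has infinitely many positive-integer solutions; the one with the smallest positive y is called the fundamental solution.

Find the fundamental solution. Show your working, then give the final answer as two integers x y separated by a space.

√338 → a₀=18, period (2,1,1,2,36); ℓ=5 odd so k=9
a_0=18:  p_0=18·1+0=18,  q_0=18·0+1=1
a_1=2:  p_1=2·18+1=37,  q_1=2·1+0=2
…
a_3=1:  p_3=1·55+37=92,  q_3=1·3+2=5
…
a_7=1:  p_7=1·17631+8696=26327,  q_7=1·959+473=1432
a_8=1:  p_8=1·26327+17631=43958,  q_8=1·1432+959=2391
a_9=2:  p_9=2·43958+26327=114243,  q_9=2·2391+1432=6214
(x₁, y₁) = (114243, 6214);  114243² − 338·6214² = 1 ✓

114243 6214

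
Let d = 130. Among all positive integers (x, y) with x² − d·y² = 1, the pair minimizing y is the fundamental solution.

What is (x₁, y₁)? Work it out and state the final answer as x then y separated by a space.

√130 = [11; 2,2,22, …], period ℓ=3 (odd) → k=5
k=0  a_k=11  p_k/q_k = 11/1
…
k=2  a_k=2  p_k/q_k = 57/5
k=3  a_k=22  p_k/q_k = 1277/112
k=4  a_k=2  p_k/q_k = 2611/229
k=5  a_k=2  p_k/q_k = 6499/570
(x₁, y₁) = (6499, 570);  6499² − 130·570² = 1 ✓

6499 570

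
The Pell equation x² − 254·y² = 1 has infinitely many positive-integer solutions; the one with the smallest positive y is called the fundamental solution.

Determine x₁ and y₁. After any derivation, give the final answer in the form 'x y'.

255 16

d=254: √d = [15; 1,14,1,30] (ℓ=4, even), read p_3/q_3
step 0: (15, 1)  from 15·(1,0) + (0,1)
…
step 2: (239, 15)  from 14·(16,1) + (15,1)
step 3: (255, 16)  from 1·(239,15) + (16,1)
fundamental: x₁=255, y₁=16  (since 65025 − 254·256 = 1)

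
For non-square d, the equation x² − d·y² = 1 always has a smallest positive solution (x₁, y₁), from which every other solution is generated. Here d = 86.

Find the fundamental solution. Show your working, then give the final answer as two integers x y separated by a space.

[9; 3,1,1,1,8,1,1,1,3,18] for √86; ℓ=10 ⇒ convergent index 9
a_0=9:  p_0=9·1+0=9,  q_0=9·0+1=1
…
a_2=1:  p_2=1·28+9=37,  q_2=1·3+1=4
…
a_6=1:  p_6=1·881+102=983,  q_6=1·95+11=106
a_7=1:  p_7=1·983+881=1864,  q_7=1·106+95=201
a_8=1:  p_8=1·1864+983=2847,  q_8=1·201+106=307
a_9=3:  p_9=3·2847+1864=10405,  q_9=3·307+201=1122
→ (10405, 1122).  Check: 10405²=108264025, 86·1122²=108264024, difference 1.

10405 1122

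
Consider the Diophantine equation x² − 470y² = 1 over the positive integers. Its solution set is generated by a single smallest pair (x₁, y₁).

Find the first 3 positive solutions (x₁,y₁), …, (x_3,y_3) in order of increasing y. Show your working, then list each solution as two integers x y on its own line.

√470 → a₀=21, period (1,2,8,2,1,42); ℓ=6 even so k=5
k=0  a_k=21  p_k/q_k = 21/1
…
k=3  a_k=8  p_k/q_k = 542/25
k=4  a_k=2  p_k/q_k = 1149/53
k=5  a_k=1  p_k/q_k = 1691/78
(x₁, y₁) = (1691, 78);  1691² − 470·78² = 1 ✓
(x_2, y_2) = (1691·1691 + 470·78·78, 1691·78 + 78·1691) = (5718961, 263796)
(x_3, y_3) = (1691·5718961 + 470·78·263796, 1691·263796 + 78·5718961) = (19341524411, 892157994)

1691 78
5718961 263796
19341524411 892157994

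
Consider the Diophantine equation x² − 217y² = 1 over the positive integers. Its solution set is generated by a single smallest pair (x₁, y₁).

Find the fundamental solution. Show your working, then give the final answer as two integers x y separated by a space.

d=217: √d = [14; 1,2,1,2,1,…,2,1,28] (ℓ=16, even), read p_15/q_15
a_0=14:  p_0=14·1+0=14,  q_0=14·0+1=1
a_1=1:  p_1=1·14+1=15,  q_1=1·1+0=1
a_2=2:  p_2=2·15+14=44,  q_2=2·1+1=3
a_3=1:  p_3=1·44+15=59,  q_3=1·3+1=4
a_4=2:  p_4=2·59+44=162,  q_4=2·4+3=11
a_5=1:  p_5=1·162+59=221,  q_5=1·11+4=15
a_6=1:  p_6=1·221+162=383,  q_6=1·15+11=26
a_7=9:  p_7=9·383+221=3668,  q_7=9·26+15=249
a_8=4:  p_8=4·3668+383=15055,  q_8=4·249+26=1022
…
a_10=1:  p_10=1·139163+15055=154218,  q_10=1·9447+1022=10469
a_11=1:  p_11=1·154218+139163=293381,  q_11=1·10469+9447=19916
a_12=2:  p_12=2·293381+154218=740980,  q_12=2·19916+10469=50301
a_13=1:  p_13=1·740980+293381=1034361,  q_13=1·50301+19916=70217
a_14=2:  p_14=2·1034361+740980=2809702,  q_14=2·70217+50301=190735
a_15=1:  p_15=1·2809702+1034361=3844063,  q_15=1·190735+70217=260952
→ (3844063, 260952).  Check: 3844063²=14776820347969, 217·260952²=14776820347968, difference 1.

3844063 260952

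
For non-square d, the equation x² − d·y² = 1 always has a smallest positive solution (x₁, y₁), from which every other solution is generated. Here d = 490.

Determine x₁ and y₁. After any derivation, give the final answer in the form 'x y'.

√490 → a₀=22, period (7,2,1,4,4,4,1,2,7,44); ℓ=10 even so k=9
i=0: a=22 ⇒ p=22, q=1
i=1: a=7 ⇒ p=155, q=7
i=2: a=2 ⇒ p=332, q=15
i=3: a=1 ⇒ p=487, q=22
i=4: a=4 ⇒ p=2280, q=103
i=5: a=4 ⇒ p=9607, q=434
…
i=7: a=1 ⇒ p=50315, q=2273
i=8: a=2 ⇒ p=141338, q=6385
i=9: a=7 ⇒ p=1039681, q=46968
(x₁, y₁) = (1039681, 46968);  1039681² − 490·46968² = 1 ✓

1039681 46968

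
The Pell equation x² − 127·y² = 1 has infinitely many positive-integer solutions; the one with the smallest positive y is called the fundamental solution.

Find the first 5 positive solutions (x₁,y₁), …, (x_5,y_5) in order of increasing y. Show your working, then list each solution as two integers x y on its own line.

√127 = [11; 3,1,2,2,7,11,7,2,2,1,3,22, …], period ℓ=12 (even) → k=11
k=0  a_k=11  p_k/q_k = 11/1
k=1  a_k=3  p_k/q_k = 34/3
…
k=7  a_k=7  p_k/q_k = 171701/15236
k=8  a_k=2  p_k/q_k = 367620/32621
…
k=10  a_k=1  p_k/q_k = 1274561/113099
k=11  a_k=3  p_k/q_k = 4730624/419775
fundamental: x₁=4730624, y₁=419775  (since 22378803429376 − 127·176211050625 = 1)
k=2:  x_2 = 4730624·4730624+127·419775·419775 = 44757606858751,  y_2 = 4730624·419775+419775·4730624 = 3971595379200
k=3:  x_3 = 4730624·44757606858751+127·419775·3971595379200 = 423462818377139450624,  y_3 = 4730624·3971595379200+419775·44757606858751 = 37576248838264821825
k=4:  x_4 = 4730624·423462818377139450624+127·419775·37576248838264821825 = 4006486743445029115330560001,  y_4 = 4730624·37576248838264821825+419775·423462818377139450624 = 355518209168531397366758400
k=5:  x_5 = 4730624·4006486743445029115330560001+127·419775·355518209168531397366758400 = 37906364688445371364544653008890624,  y_5 = 4730624·355518209168531397366758400+419775·4006486743445029115330560001 = 3363645945459311770024609913661375

4730624 419775
44757606858751 3971595379200
423462818377139450624 37576248838264821825
4006486743445029115330560001 355518209168531397366758400
37906364688445371364544653008890624 3363645945459311770024609913661375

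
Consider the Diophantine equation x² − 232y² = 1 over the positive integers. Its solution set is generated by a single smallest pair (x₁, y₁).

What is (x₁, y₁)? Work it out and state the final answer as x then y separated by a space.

√232 = [15; 4,3,7,3,4,30, …], period ℓ=6 (even) → k=5
a_0=15:  p_0=15·1+0=15,  q_0=15·0+1=1
…
a_4=3:  p_4=3·1447+198=4539,  q_4=3·95+13=298
a_5=4:  p_5=4·4539+1447=19603,  q_5=4·298+95=1287
(x₁, y₁) = (19603, 1287);  19603² − 232·1287² = 1 ✓

19603 1287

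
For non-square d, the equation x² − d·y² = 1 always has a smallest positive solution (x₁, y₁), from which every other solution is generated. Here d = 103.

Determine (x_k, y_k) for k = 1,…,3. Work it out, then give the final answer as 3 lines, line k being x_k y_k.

d=103: √d = [10; 6,1,2,1,1,9,1,1,2,1,6,20] (ℓ=12, even), read p_11/q_11
k=0  a_k=10  p_k/q_k = 10/1
…
k=3  a_k=2  p_k/q_k = 203/20
…
k=10  a_k=1  p_k/q_k = 33877/3338
k=11  a_k=6  p_k/q_k = 227528/22419
(x₁, y₁) = (227528, 22419);  227528² − 103·22419² = 1 ✓
k=2:  x_2 = 227528·227528+103·22419·22419 = 103537981567,  y_2 = 227528·22419+22419·227528 = 10201900464
k=3:  x_3 = 227528·103537981567+103·22419·10201900464 = 47115579739725224,  y_3 = 227528·10201900464+22419·103537981567 = 4642436017523565

227528 22419
103537981567 10201900464
47115579739725224 4642436017523565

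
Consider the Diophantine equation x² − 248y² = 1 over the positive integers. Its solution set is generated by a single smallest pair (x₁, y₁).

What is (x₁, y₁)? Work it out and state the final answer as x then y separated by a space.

d=248: √d = [15; 1,2,1,30] (ℓ=4, even), read p_3/q_3
i=0: a=15 ⇒ p=15, q=1
i=1: a=1 ⇒ p=16, q=1
i=2: a=2 ⇒ p=47, q=3
i=3: a=1 ⇒ p=63, q=4
→ (63, 4).  Check: 63²=3969, 248·4²=3968, difference 1.

63 4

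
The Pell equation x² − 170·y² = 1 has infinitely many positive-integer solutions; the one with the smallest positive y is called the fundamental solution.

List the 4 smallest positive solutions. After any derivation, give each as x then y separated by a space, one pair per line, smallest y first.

339 26
229841 17628
155831859 11951758
105653770561 8103274296

d=170: √d = [13; 26] (ℓ=1, odd), read p_1/q_1
i=0: a=13 ⇒ p=13, q=1
i=1: a=26 ⇒ p=339, q=26
fundamental: x₁=339, y₁=26  (since 114921 − 170·676 = 1)
(339+26√170)^2 = 229841 + 17628√170
(339+26√170)^3 = 155831859 + 11951758√170
(339+26√170)^4 = 105653770561 + 8103274296√170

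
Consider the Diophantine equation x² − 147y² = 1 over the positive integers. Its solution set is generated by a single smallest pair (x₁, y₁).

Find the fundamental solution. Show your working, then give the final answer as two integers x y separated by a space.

97 8

√147 = [12; 8,24, …], period ℓ=2 (even) → k=1
i=0: a=12 ⇒ p=12, q=1
i=1: a=8 ⇒ p=97, q=8
fundamental: x₁=97, y₁=8  (since 9409 − 147·64 = 1)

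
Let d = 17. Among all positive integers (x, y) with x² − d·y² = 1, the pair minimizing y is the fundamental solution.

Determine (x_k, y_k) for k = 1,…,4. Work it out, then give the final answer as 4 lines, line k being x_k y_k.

33 8
2177 528
143649 34840
9478657 2298912

[4; 8] for √17; ℓ=1 ⇒ convergent index 1
step 0: (4, 1)  from 4·(1,0) + (0,1)
step 1: (33, 8)  from 8·(4,1) + (1,0)
(x₁, y₁) = (33, 8);  33² − 17·8² = 1 ✓
(33+8√17)^2 = 2177 + 528√17
(33+8√17)^3 = 143649 + 34840√17
(33+8√17)^4 = 9478657 + 2298912√17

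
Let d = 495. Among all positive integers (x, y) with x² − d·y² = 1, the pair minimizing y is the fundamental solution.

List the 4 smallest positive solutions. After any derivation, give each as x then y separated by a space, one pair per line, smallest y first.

89 4
15841 712
2819609 126732
501874561 22557584

d=495: √d = [22; 4,44] (ℓ=2, even), read p_1/q_1
step 0: (22, 1)  from 22·(1,0) + (0,1)
step 1: (89, 4)  from 4·(22,1) + (1,0)
(x₁, y₁) = (89, 4);  89² − 495·4² = 1 ✓
k=2:  x_2 = 89·89+495·4·4 = 15841,  y_2 = 89·4+4·89 = 712
k=3:  x_3 = 89·15841+495·4·712 = 2819609,  y_3 = 89·712+4·15841 = 126732
k=4:  x_4 = 89·2819609+495·4·126732 = 501874561,  y_4 = 89·126732+4·2819609 = 22557584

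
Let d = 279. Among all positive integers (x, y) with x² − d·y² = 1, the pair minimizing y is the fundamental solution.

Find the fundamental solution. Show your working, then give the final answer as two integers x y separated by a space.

d=279: √d = [16; 1,2,2,1,2,2,1,32] (ℓ=8, even), read p_7/q_7
a_0=16:  p_0=16·1+0=16,  q_0=16·0+1=1
…
a_2=2:  p_2=2·17+16=50,  q_2=2·1+1=3
a_3=2:  p_3=2·50+17=117,  q_3=2·3+1=7
a_4=1:  p_4=1·117+50=167,  q_4=1·7+3=10
…
a_6=2:  p_6=2·451+167=1069,  q_6=2·27+10=64
a_7=1:  p_7=1·1069+451=1520,  q_7=1·64+27=91
fundamental: x₁=1520, y₁=91  (since 2310400 − 279·8281 = 1)

1520 91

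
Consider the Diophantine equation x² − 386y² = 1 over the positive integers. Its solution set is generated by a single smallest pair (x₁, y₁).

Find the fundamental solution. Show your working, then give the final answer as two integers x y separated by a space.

111555 5678

√386 = [19; 1,1,1,4,1,18,1,4,1,1,1,38, …], period ℓ=12 (even) → k=11
k=0  a_k=19  p_k/q_k = 19/1
…
k=4  a_k=4  p_k/q_k = 275/14
…
k=7  a_k=1  p_k/q_k = 6621/337
…
k=10  a_k=1  p_k/q_k = 72163/3673
k=11  a_k=1  p_k/q_k = 111555/5678
fundamental: x₁=111555, y₁=5678  (since 12444518025 − 386·32239684 = 1)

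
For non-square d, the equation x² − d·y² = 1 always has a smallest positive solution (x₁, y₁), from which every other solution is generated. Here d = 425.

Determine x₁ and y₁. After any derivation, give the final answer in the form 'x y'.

√425 = [20; 1,1,1,1,1,1,40, …], period ℓ=7 (odd) → k=13
k=0  a_k=20  p_k/q_k = 20/1
k=1  a_k=1  p_k/q_k = 21/1
…
k=4  a_k=1  p_k/q_k = 103/5
k=5  a_k=1  p_k/q_k = 165/8
k=6  a_k=1  p_k/q_k = 268/13
k=7  a_k=40  p_k/q_k = 10885/528
…
k=9  a_k=1  p_k/q_k = 22038/1069
…
k=11  a_k=1  p_k/q_k = 55229/2679
k=12  a_k=1  p_k/q_k = 88420/4289
k=13  a_k=1  p_k/q_k = 143649/6968
→ (143649, 6968).  Check: 143649²=20635035201, 425·6968²=20635035200, difference 1.

143649 6968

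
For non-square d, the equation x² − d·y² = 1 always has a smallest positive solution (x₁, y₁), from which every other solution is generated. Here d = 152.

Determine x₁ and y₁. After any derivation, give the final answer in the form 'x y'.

d=152: √d = [12; 3,24] (ℓ=2, even), read p_1/q_1
k=0  a_k=12  p_k/q_k = 12/1
k=1  a_k=3  p_k/q_k = 37/3
(x₁, y₁) = (37, 3);  37² − 152·3² = 1 ✓

37 3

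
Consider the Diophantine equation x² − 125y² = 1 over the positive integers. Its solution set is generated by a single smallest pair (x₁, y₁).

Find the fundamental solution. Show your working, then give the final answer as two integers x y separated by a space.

√125 → a₀=11, period (5,1,1,5,22); ℓ=5 odd so k=9
step 0: (11, 1)  from 11·(1,0) + (0,1)
step 1: (56, 5)  from 5·(11,1) + (1,0)
step 2: (67, 6)  from 1·(56,5) + (11,1)
…
step 4: (682, 61)  from 5·(123,11) + (67,6)
step 5: (15127, 1353)  from 22·(682,61) + (123,11)
…
step 7: (91444, 8179)  from 1·(76317,6826) + (15127,1353)
step 8: (167761, 15005)  from 1·(91444,8179) + (76317,6826)
step 9: (930249, 83204)  from 5·(167761,15005) + (91444,8179)
fundamental: x₁=930249, y₁=83204  (since 865363202001 − 125·6922905616 = 1)

930249 83204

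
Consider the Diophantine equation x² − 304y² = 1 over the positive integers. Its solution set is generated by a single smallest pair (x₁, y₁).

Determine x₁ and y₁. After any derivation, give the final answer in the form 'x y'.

√304 → a₀=17, period (2,3,2,1,1,1,1,1,2,3,2,34); ℓ=12 even so k=11
step 0: (17, 1)  from 17·(1,0) + (0,1)
…
step 2: (122, 7)  from 3·(35,2) + (17,1)
…
step 4: (401, 23)  from 1·(279,16) + (122,7)
…
step 9: (7445, 427)  from 2·(2842,163) + (1761,101)
step 10: (25177, 1444)  from 3·(7445,427) + (2842,163)
step 11: (57799, 3315)  from 2·(25177,1444) + (7445,427)
fundamental: x₁=57799, y₁=3315  (since 3340724401 − 304·10989225 = 1)

57799 3315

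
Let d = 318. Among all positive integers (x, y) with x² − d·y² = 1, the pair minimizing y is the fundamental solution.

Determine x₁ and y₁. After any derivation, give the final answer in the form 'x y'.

107 6

√318 → a₀=17, period (1,4,1,34); ℓ=4 even so k=3
a_0=17:  p_0=17·1+0=17,  q_0=17·0+1=1
…
a_2=4:  p_2=4·18+17=89,  q_2=4·1+1=5
a_3=1:  p_3=1·89+18=107,  q_3=1·5+1=6
(x₁, y₁) = (107, 6);  107² − 318·6² = 1 ✓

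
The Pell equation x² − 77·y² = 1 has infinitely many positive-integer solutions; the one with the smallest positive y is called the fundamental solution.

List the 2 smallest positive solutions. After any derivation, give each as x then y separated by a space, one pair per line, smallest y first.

√77 = [8; 1,3,2,3,1,16, …], period ℓ=6 (even) → k=5
step 0: (8, 1)  from 8·(1,0) + (0,1)
step 1: (9, 1)  from 1·(8,1) + (1,0)
…
step 3: (79, 9)  from 2·(35,4) + (9,1)
step 4: (272, 31)  from 3·(79,9) + (35,4)
step 5: (351, 40)  from 1·(272,31) + (79,9)
fundamental: x₁=351, y₁=40  (since 123201 − 77·1600 = 1)
(x_2, y_2) = (351·351 + 77·40·40, 351·40 + 40·351) = (246401, 28080)

351 40
246401 28080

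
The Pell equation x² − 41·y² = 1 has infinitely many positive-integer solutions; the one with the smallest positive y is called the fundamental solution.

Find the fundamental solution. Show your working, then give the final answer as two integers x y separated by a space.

√41 = [6; 2,2,12, …], period ℓ=3 (odd) → k=5
a_0=6:  p_0=6·1+0=6,  q_0=6·0+1=1
…
a_4=2:  p_4=2·397+32=826,  q_4=2·62+5=129
a_5=2:  p_5=2·826+397=2049,  q_5=2·129+62=320
(x₁, y₁) = (2049, 320);  2049² − 41·320² = 1 ✓

2049 320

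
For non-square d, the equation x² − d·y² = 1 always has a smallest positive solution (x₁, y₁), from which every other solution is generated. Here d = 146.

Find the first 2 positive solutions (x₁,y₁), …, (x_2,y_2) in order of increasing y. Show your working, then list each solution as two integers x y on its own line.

145 12
42049 3480

√146 → a₀=12, period (12,24); ℓ=2 even so k=1
k=0  a_k=12  p_k/q_k = 12/1
k=1  a_k=12  p_k/q_k = 145/12
→ (145, 12).  Check: 145²=21025, 146·12²=21024, difference 1.
(x_2, y_2) = (145·145 + 146·12·12, 145·12 + 12·145) = (42049, 3480)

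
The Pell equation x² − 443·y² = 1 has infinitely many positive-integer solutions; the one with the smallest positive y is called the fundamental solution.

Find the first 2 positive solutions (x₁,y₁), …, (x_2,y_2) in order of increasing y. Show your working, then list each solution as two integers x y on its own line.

442 21
390727 18564

d=443: √d = [21; 21,42] (ℓ=2, even), read p_1/q_1
i=0: a=21 ⇒ p=21, q=1
i=1: a=21 ⇒ p=442, q=21
fundamental: x₁=442, y₁=21  (since 195364 − 443·441 = 1)
(442+21√443)^2 = 390727 + 18564√443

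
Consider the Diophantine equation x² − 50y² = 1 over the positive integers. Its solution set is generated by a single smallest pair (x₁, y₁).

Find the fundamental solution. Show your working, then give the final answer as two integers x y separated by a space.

d=50: √d = [7; 14] (ℓ=1, odd), read p_1/q_1
a_0=7:  p_0=7·1+0=7,  q_0=7·0+1=1
a_1=14:  p_1=14·7+1=99,  q_1=14·1+0=14
fundamental: x₁=99, y₁=14  (since 9801 − 50·196 = 1)

99 14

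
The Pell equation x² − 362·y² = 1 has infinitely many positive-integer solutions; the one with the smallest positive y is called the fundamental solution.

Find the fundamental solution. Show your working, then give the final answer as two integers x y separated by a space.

723 38

[19; 38] for √362; ℓ=1 ⇒ convergent index 1
i=0: a=19 ⇒ p=19, q=1
i=1: a=38 ⇒ p=723, q=38
fundamental: x₁=723, y₁=38  (since 522729 − 362·1444 = 1)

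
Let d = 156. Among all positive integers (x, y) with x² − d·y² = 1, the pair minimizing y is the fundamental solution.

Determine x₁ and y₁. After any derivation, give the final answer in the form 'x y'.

25 2

√156 → a₀=12, period (2,24); ℓ=2 even so k=1
a_0=12:  p_0=12·1+0=12,  q_0=12·0+1=1
a_1=2:  p_1=2·12+1=25,  q_1=2·1+0=2
fundamental: x₁=25, y₁=2  (since 625 − 156·4 = 1)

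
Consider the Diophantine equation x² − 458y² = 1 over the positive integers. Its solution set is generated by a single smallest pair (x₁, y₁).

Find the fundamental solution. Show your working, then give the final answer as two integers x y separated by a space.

22899 1070

√458 = [21; 2,2,42, …], period ℓ=3 (odd) → k=5
a_0=21:  p_0=21·1+0=21,  q_0=21·0+1=1
a_1=2:  p_1=2·21+1=43,  q_1=2·1+0=2
a_2=2:  p_2=2·43+21=107,  q_2=2·2+1=5
a_3=42:  p_3=42·107+43=4537,  q_3=42·5+2=212
a_4=2:  p_4=2·4537+107=9181,  q_4=2·212+5=429
a_5=2:  p_5=2·9181+4537=22899,  q_5=2·429+212=1070
fundamental: x₁=22899, y₁=1070  (since 524364201 − 458·1144900 = 1)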